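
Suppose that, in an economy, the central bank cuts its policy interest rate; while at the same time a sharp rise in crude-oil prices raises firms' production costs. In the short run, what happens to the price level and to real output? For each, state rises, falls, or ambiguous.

Price level: rises; output: ambiguous

The first event is a positive demand shock: AD shifts right, which by itself pushes P up and Y up.
The second is an adverse supply shock: SRAS shifts left, which by itself pushes P up and Y down.
Both shocks push P up, so P rises. The two shocks push Y in opposite directions, so the effect on Y is ambiguous.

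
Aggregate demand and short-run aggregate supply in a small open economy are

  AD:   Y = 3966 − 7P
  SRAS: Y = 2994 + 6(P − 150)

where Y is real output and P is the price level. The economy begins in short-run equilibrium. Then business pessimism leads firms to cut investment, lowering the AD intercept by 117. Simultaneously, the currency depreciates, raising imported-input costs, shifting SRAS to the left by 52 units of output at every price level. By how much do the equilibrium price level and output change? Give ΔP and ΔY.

After both shocks: AD is Y = 3849 − 7P and SRAS is Y = 2042 + 6P.
Setting them equal: 1807 = 13P, so P = 139.
Y = 3849 − 7·139 = 2876.
Initially P = 144, Y = 2958, so ΔP = -5 and ΔY = -82.

ΔP = -5, ΔY = -82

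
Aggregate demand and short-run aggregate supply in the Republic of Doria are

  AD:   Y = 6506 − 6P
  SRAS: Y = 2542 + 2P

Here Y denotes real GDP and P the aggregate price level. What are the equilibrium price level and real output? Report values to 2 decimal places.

Set AD = SRAS: 6506 − 6P = 2542 + 2P, so 3964 = 8P and P = 495.50.
Substituting into AD, Y = 6506 − 6P = 3533.00.

P = 495.50, Y = 3533.00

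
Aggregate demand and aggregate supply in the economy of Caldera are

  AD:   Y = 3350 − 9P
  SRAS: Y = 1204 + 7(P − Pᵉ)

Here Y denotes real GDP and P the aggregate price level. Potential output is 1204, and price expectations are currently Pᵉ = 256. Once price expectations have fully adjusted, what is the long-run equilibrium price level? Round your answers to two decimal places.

Short run: with Pᵉ = 256, SRAS is Y = 7P − 588. Setting AD = SRAS gives 3938 = 16P, so P = 246.13 and Y = 3350 − 9P = 1134.88.
Output 1134.88 is below potential 1204, so over time expected prices fall and SRAS shifts right until Y returns to 1204.
Long run: Y = 1204 on the AD curve gives 1204 = 3350 − 9P, so P = 238.44.

Long-run P = 238.44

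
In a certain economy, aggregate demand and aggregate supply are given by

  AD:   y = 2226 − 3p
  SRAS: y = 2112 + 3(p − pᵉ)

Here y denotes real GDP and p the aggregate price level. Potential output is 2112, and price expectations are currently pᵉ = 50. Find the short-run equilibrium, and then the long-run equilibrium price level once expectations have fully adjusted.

Short run: with pᵉ = 50, SRAS is y = 1962 + 3p. Setting AD = SRAS gives 264 = 6p, so p = 44 and y = 2226 − 3·44 = 2094.
Output 2094 is below potential 2112, so over time expected prices fall and SRAS shifts right until y returns to 2112.
Long run: y = 2112 on the AD curve gives 2112 = 2226 − 3p, so p = 38.

Short run: p = 44, y = 2094. Long run: p = 38.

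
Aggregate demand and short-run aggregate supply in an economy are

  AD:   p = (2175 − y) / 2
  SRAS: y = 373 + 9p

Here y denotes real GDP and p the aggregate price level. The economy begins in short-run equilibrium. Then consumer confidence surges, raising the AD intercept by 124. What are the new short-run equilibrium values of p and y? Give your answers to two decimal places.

p = 175.09, y = 1948.82

This is a positive demand shock: AD shifts right.
New AD: y = 2299 − 2p.
Set AD = SRAS: 2299 − 2p = 373 + 9p, so 1926 = 11p and p = 175.09.
Substituting into AD, y = 1948.82.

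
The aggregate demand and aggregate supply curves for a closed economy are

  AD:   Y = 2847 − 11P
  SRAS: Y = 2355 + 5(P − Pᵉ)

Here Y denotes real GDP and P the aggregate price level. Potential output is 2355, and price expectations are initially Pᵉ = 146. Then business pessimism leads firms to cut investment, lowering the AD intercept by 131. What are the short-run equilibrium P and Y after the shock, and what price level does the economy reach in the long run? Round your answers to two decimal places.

AD shifts left: new AD is Y = 2716 − 11P. With Pᵉ = 146, SRAS is Y = 1625 + 5P.
Short run: 2716 − 11P = 1625 + 5P gives 1091 = 16P, so P = 68.19 and Y = 2716 − 11P = 1965.94.
Y = 1965.94 is below potential 2355; expectations adjust and SRAS shifts right until Y = 2355.
Long run: on the new AD curve, 2355 = 2716 − 11P gives P = 32.82.

Short run: P = 68.19, Y = 1965.94. Long run: P = 32.82.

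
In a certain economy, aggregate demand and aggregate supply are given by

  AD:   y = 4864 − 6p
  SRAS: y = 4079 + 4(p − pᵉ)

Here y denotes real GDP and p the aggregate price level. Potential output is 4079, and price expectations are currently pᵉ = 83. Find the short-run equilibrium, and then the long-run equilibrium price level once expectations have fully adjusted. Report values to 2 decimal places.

Short run: p = 111.70, y = 4193.80. Long run: p = 130.83.

Short run: with pᵉ = 83, SRAS is y = 3747 + 4p. Setting AD = SRAS gives 1117 = 10p, so p = 111.70 and y = 4864 − 6p = 4193.80.
Output 4193.80 is above potential 4079, so over time expected prices rise and SRAS shifts left until y returns to 4079.
Long run: y = 4079 on the AD curve gives 4079 = 4864 − 6p, so p = 130.83.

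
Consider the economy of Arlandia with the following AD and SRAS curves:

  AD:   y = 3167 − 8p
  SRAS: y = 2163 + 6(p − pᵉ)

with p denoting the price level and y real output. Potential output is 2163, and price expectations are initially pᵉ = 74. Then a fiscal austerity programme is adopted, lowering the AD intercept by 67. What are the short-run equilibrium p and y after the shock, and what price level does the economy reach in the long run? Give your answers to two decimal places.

Short run: p = 98.64, y = 2310.86. Long run: p = 117.13.

AD shifts left: new AD is y = 3100 − 8p. With pᵉ = 74, SRAS is y = 1719 + 6p.
Short run: 3100 − 8p = 1719 + 6p gives 1381 = 14p, so p = 98.64 and y = 3100 − 8p = 2310.86.
y = 2310.86 is above potential 2163; expectations adjust and SRAS shifts left until y = 2163.
Long run: on the new AD curve, 2163 = 3100 − 8p gives p = 117.13.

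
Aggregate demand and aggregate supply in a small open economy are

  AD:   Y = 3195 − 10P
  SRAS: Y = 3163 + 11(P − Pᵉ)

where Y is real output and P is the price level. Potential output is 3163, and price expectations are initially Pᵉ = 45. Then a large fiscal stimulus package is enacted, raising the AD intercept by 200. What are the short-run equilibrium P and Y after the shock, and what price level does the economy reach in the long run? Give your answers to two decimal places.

Short run: P = 34.62, Y = 3048.81. Long run: P = 23.20.

AD shifts right: new AD is Y = 3395 − 10P. With Pᵉ = 45, SRAS is Y = 2668 + 11P.
Short run: 3395 − 10P = 2668 + 11P gives 727 = 21P, so P = 34.62 and Y = 3395 − 10P = 3048.81.
Y = 3048.81 is below potential 3163; expectations adjust and SRAS shifts right until Y = 3163.
Long run: on the new AD curve, 3163 = 3395 − 10P gives P = 23.20.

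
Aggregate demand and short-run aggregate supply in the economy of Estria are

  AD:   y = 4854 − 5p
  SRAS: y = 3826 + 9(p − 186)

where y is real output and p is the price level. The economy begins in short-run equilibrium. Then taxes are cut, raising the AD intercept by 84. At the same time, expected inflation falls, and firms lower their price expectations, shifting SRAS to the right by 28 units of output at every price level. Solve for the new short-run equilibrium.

p = 197, y = 3953

After both shocks: AD is y = 4938 − 5p and SRAS is y = 2180 + 9p.
Setting them equal: 2758 = 14p, so p = 197.
y = 4938 − 5·197 = 3953.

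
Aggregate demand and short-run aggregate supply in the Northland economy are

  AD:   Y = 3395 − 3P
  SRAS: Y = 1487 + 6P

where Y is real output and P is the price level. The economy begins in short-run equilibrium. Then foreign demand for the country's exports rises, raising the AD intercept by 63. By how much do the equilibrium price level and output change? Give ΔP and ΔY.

ΔP = +7, ΔY = +42

This is a positive demand shock: AD shifts right.
New AD: Y = 3458 − 3P.
Set AD = SRAS: 3458 − 3P = 1487 + 6P, so 1971 = 9P and P = 219.
Y = 3458 − 3·219 = 2801.
Initially P = 212, Y = 2759, so ΔP = +7 and ΔY = +42.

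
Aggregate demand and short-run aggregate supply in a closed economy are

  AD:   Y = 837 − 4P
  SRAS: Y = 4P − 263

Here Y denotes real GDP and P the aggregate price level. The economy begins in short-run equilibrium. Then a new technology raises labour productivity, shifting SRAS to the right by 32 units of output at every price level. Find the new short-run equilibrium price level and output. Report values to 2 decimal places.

This is a positive supply shock: SRAS shifts right.
New SRAS: Y = 4P − 231.
Set AD = SRAS: 837 − 4P = 4P − 231, so 1068 = 8P and P = 133.50.
Substituting into AD, Y = 303.00.

P = 133.50, Y = 303.00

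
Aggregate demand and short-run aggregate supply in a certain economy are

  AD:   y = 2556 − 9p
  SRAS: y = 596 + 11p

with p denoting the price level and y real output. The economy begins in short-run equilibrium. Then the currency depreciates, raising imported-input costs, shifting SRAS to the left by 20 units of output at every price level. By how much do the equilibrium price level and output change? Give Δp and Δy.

This is a negative supply shock: SRAS shifts left.
New SRAS: y = 576 + 11p.
Set AD = SRAS: 2556 − 9p = 576 + 11p, so 1980 = 20p and p = 99.
y = 2556 − 9·99 = 1665.
Initially p = 98, y = 1674, so Δp = +1 and Δy = -9.

Δp = +1, Δy = -9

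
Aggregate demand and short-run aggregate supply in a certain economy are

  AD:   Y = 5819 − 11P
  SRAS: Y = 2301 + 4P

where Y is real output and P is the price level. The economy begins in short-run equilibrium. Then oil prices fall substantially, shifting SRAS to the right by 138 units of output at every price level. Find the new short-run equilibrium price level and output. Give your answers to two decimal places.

P = 225.33, Y = 3340.33

This is a positive supply shock: SRAS shifts right.
New SRAS: Y = 2439 + 4P.
Set AD = SRAS: 5819 − 11P = 2439 + 4P, so 3380 = 15P and P = 225.33.
Substituting into AD, Y = 3340.33.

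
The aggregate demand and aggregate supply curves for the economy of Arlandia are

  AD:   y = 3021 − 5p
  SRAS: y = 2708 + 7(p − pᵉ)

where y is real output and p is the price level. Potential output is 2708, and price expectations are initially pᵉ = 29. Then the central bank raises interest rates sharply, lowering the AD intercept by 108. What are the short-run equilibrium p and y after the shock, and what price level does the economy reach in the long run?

AD shifts left: new AD is y = 2913 − 5p. With pᵉ = 29, SRAS is y = 2505 + 7p.
Short run: 2913 − 5p = 2505 + 7p gives 408 = 12p, so p = 34 and y = 2913 − 5·34 = 2743.
y = 2743 is above potential 2708; expectations adjust and SRAS shifts left until y = 2708.
Long run: on the new AD curve, 2708 = 2913 − 5p gives p = 41.

Short run: p = 34, y = 2743. Long run: p = 41.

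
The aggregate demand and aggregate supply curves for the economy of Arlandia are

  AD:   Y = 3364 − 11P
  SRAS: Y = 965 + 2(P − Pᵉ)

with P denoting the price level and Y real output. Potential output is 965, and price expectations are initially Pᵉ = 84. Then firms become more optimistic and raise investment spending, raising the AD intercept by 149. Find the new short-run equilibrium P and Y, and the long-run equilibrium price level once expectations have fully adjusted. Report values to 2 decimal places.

AD shifts right: new AD is Y = 3513 − 11P. With Pᵉ = 84, SRAS is Y = 797 + 2P.
Short run: 3513 − 11P = 797 + 2P gives 2716 = 13P, so P = 208.92 and Y = 3513 − 11P = 1214.85.
Y = 1214.85 is above potential 965; expectations adjust and SRAS shifts left until Y = 965.
Long run: on the new AD curve, 965 = 3513 − 11P gives P = 231.64.

Short run: P = 208.92, Y = 1214.85. Long run: P = 231.64.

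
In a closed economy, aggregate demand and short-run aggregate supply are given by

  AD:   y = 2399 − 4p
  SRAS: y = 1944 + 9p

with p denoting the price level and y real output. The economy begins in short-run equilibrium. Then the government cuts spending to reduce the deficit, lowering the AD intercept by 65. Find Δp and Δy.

This is a negative demand shock: AD shifts left.
New AD: y = 2334 − 4p.
Set AD = SRAS: 2334 − 4p = 1944 + 9p, so 390 = 13p and p = 30.
y = 2334 − 4·30 = 2214.
Initially p = 35, y = 2259, so Δp = -5 and Δy = -45.

Δp = -5, Δy = -45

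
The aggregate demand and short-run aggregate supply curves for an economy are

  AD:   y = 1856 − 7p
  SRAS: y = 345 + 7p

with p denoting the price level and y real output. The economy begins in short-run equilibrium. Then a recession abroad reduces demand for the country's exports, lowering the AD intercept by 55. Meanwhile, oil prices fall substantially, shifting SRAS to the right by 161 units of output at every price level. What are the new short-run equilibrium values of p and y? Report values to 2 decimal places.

After both shocks: AD is y = 1801 − 7p and SRAS is y = 506 + 7p.
Setting them equal: 1295 = 14p, so p = 92.50.
Substituting into AD, y = 1153.50.

p = 92.50, y = 1153.50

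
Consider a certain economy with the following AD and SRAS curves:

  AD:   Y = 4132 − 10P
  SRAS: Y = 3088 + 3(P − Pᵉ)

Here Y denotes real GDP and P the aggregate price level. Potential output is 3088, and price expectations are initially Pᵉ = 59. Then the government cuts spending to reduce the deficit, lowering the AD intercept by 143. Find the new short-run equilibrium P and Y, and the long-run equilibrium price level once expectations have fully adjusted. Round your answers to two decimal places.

Short run: P = 82.92, Y = 3159.77. Long run: P = 90.10.

AD shifts left: new AD is Y = 3989 − 10P. With Pᵉ = 59, SRAS is Y = 2911 + 3P.
Short run: 3989 − 10P = 2911 + 3P gives 1078 = 13P, so P = 82.92 and Y = 3989 − 10P = 3159.77.
Y = 3159.77 is above potential 3088; expectations adjust and SRAS shifts left until Y = 3088.
Long run: on the new AD curve, 3088 = 3989 − 10P gives P = 90.10.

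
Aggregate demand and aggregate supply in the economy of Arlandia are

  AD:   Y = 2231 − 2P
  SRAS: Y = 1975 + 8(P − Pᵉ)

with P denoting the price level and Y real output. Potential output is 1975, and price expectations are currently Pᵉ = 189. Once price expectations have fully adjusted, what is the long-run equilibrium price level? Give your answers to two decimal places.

Short run: with Pᵉ = 189, SRAS is Y = 463 + 8P. Setting AD = SRAS gives 1768 = 10P, so P = 176.80 and Y = 2231 − 2P = 1877.40.
Output 1877.40 is below potential 1975, so over time expected prices fall and SRAS shifts right until Y returns to 1975.
Long run: Y = 1975 on the AD curve gives 1975 = 2231 − 2P, so P = 128.00.

Long-run P = 128.00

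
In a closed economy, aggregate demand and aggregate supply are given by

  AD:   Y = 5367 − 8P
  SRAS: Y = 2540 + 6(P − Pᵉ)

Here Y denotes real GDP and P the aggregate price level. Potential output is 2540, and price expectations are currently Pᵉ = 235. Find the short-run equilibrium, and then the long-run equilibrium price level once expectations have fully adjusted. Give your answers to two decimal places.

Short run: with Pᵉ = 235, SRAS is Y = 1130 + 6P. Setting AD = SRAS gives 4237 = 14P, so P = 302.64 and Y = 5367 − 8P = 2945.86.
Output 2945.86 is above potential 2540, so over time expected prices rise and SRAS shifts left until Y returns to 2540.
Long run: Y = 2540 on the AD curve gives 2540 = 5367 − 8P, so P = 353.38.

Short run: P = 302.64, Y = 2945.86. Long run: P = 353.38.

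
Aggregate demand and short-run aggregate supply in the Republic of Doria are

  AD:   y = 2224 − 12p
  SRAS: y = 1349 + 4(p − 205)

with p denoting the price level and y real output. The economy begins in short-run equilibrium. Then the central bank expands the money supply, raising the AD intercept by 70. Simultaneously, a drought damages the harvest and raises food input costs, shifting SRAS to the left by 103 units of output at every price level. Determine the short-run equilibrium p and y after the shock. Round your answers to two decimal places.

p = 116.75, y = 893.00

After both shocks: AD is y = 2294 − 12p and SRAS is y = 426 + 4p.
Setting them equal: 1868 = 16p, so p = 116.75.
Substituting into AD, y = 893.00.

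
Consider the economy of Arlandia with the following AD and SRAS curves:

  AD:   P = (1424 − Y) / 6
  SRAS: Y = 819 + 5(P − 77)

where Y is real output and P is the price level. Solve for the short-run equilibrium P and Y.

Write SRAS as Y = 819 + 5P − 385 = 434 + 5P.
Rearrange AD to Y = 1424 − 6P.
Set AD = SRAS: 1424 − 6P = 434 + 5P, so 990 = 11P and P = 90.
Then Y = 1424 − 6·90 = 884.

P = 90, Y = 884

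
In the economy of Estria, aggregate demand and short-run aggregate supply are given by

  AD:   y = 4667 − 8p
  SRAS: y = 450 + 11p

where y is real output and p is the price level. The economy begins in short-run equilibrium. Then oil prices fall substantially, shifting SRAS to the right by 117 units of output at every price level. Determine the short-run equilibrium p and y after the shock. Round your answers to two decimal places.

p = 215.79, y = 2940.68

This is a positive supply shock: SRAS shifts right.
New SRAS: y = 567 + 11p.
Set AD = SRAS: 4667 − 8p = 567 + 11p, so 4100 = 19p and p = 215.79.
Substituting into AD, y = 2940.68.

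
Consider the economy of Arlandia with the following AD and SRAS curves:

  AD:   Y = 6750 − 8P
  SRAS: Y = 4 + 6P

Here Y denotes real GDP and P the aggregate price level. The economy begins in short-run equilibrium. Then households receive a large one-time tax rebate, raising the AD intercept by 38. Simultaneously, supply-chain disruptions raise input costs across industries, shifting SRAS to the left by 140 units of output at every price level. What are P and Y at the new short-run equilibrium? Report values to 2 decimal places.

P = 494.57, Y = 2831.43

After both shocks: AD is Y = 6788 − 8P and SRAS is Y = 6P − 136.
Setting them equal: 6924 = 14P, so P = 494.57.
Substituting into AD, Y = 2831.43.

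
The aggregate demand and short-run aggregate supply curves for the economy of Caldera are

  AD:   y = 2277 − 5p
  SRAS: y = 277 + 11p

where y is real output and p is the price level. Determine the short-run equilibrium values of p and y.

p = 125, y = 1652

Set AD = SRAS: 2277 − 5p = 277 + 11p, so 2000 = 16p and p = 125.
Then y = 2277 − 5·125 = 1652.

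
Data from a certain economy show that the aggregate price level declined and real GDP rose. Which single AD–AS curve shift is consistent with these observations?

SRAS shifted right

P fell and Y rose. An AD shift moves P and Y in the same direction; an SRAS shift moves them in opposite directions.
Here P and Y moved in opposite directions, so the SRAS curve shifted.
Since Y rose, SRAS shifted right.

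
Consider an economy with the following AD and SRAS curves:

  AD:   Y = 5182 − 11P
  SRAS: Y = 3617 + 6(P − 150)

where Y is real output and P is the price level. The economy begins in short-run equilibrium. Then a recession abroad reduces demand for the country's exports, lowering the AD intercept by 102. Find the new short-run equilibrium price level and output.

This is a negative demand shock: AD shifts left.
New AD: Y = 5080 − 11P.
SRAS can be written Y = 2717 + 6P.
Set AD = SRAS: 5080 − 11P = 2717 + 6P, so 2363 = 17P and P = 139.
Y = 5080 − 11·139 = 3551.

P = 139, Y = 3551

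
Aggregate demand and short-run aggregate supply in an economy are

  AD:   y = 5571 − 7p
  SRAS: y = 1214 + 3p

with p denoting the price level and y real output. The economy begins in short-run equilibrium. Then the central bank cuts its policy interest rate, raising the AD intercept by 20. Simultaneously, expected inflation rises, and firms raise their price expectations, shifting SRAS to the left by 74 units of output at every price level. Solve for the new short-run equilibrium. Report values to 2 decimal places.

p = 445.10, y = 2475.30

After both shocks: AD is y = 5591 − 7p and SRAS is y = 1140 + 3p.
Setting them equal: 4451 = 10p, so p = 445.10.
Substituting into AD, y = 2475.30.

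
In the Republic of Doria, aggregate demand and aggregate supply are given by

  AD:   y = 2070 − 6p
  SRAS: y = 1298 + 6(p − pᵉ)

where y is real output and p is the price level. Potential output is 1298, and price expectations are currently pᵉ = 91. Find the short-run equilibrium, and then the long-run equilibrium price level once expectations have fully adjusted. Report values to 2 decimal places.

Short run: with pᵉ = 91, SRAS is y = 752 + 6p. Setting AD = SRAS gives 1318 = 12p, so p = 109.83 and y = 2070 − 6p = 1411.00.
Output 1411.00 is above potential 1298, so over time expected prices rise and SRAS shifts left until y returns to 1298.
Long run: y = 1298 on the AD curve gives 1298 = 2070 − 6p, so p = 128.67.

Short run: p = 109.83, y = 1411.00. Long run: p = 128.67.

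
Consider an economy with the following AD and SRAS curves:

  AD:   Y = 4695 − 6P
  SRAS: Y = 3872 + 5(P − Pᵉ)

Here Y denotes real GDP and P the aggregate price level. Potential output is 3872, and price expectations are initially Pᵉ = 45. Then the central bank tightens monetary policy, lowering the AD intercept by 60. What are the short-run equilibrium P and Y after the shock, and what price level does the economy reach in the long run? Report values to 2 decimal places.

AD shifts left: new AD is Y = 4635 − 6P. With Pᵉ = 45, SRAS is Y = 3647 + 5P.
Short run: 4635 − 6P = 3647 + 5P gives 988 = 11P, so P = 89.82 and Y = 4635 − 6P = 4096.09.
Y = 4096.09 is above potential 3872; expectations adjust and SRAS shifts left until Y = 3872.
Long run: on the new AD curve, 3872 = 4635 − 6P gives P = 127.17.

Short run: P = 89.82, Y = 4096.09. Long run: P = 127.17.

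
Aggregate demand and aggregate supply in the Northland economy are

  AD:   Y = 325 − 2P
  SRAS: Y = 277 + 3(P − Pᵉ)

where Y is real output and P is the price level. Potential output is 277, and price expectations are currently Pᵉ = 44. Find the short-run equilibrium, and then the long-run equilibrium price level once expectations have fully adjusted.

Short run: P = 36, Y = 253. Long run: P = 24.

Short run: with Pᵉ = 44, SRAS is Y = 145 + 3P. Setting AD = SRAS gives 180 = 5P, so P = 36 and Y = 325 − 2·36 = 253.
Output 253 is below potential 277, so over time expected prices fall and SRAS shifts right until Y returns to 277.
Long run: Y = 277 on the AD curve gives 277 = 325 − 2P, so P = 24.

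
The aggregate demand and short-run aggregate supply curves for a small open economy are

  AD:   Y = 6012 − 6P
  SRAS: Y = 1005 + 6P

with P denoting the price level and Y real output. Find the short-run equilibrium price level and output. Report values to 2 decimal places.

P = 417.25, Y = 3508.50

Set AD = SRAS: 6012 − 6P = 1005 + 6P, so 5007 = 12P and P = 417.25.
Substituting into AD, Y = 6012 − 6P = 3508.50.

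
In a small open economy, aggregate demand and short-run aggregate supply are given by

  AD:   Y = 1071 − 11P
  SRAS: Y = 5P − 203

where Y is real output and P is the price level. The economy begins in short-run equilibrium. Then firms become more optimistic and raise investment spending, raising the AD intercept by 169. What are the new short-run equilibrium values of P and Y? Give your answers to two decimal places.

P = 90.19, Y = 247.94

This is a positive demand shock: AD shifts right.
New AD: Y = 1240 − 11P.
Set AD = SRAS: 1240 − 11P = 5P − 203, so 1443 = 16P and P = 90.19.
Substituting into AD, Y = 247.94.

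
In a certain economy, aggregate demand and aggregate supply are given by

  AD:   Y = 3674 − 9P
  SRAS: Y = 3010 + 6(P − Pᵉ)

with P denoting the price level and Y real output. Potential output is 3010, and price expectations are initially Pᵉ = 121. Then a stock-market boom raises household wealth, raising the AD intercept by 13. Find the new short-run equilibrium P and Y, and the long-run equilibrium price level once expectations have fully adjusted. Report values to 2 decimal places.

Short run: P = 93.53, Y = 2845.20. Long run: P = 75.22.

AD shifts right: new AD is Y = 3687 − 9P. With Pᵉ = 121, SRAS is Y = 2284 + 6P.
Short run: 3687 − 9P = 2284 + 6P gives 1403 = 15P, so P = 93.53 and Y = 3687 − 9P = 2845.20.
Y = 2845.20 is below potential 3010; expectations adjust and SRAS shifts right until Y = 3010.
Long run: on the new AD curve, 3010 = 3687 − 9P gives P = 75.22.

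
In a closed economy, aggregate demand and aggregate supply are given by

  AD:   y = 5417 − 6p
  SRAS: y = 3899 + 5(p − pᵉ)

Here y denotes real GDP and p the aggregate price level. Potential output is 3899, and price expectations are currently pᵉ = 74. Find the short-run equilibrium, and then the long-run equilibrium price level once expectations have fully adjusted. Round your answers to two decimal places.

Short run: with pᵉ = 74, SRAS is y = 3529 + 5p. Setting AD = SRAS gives 1888 = 11p, so p = 171.64 and y = 5417 − 6p = 4387.18.
Output 4387.18 is above potential 3899, so over time expected prices rise and SRAS shifts left until y returns to 3899.
Long run: y = 3899 on the AD curve gives 3899 = 5417 − 6p, so p = 253.00.

Short run: p = 171.64, y = 4387.18. Long run: p = 253.00.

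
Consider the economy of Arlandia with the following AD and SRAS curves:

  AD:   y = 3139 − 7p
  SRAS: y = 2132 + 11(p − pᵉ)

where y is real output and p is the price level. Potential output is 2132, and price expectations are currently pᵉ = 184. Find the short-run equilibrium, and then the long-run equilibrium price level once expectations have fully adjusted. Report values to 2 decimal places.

Short run: p = 168.39, y = 1960.28. Long run: p = 143.86.

Short run: with pᵉ = 184, SRAS is y = 108 + 11p. Setting AD = SRAS gives 3031 = 18p, so p = 168.39 and y = 3139 − 7p = 1960.28.
Output 1960.28 is below potential 2132, so over time expected prices fall and SRAS shifts right until y returns to 2132.
Long run: y = 2132 on the AD curve gives 2132 = 3139 − 7p, so p = 143.86.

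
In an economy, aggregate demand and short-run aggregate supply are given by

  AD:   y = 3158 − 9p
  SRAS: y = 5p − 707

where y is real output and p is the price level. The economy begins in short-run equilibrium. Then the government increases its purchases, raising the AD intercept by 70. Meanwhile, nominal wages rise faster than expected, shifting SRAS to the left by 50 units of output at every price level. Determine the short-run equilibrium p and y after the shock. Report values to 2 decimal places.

p = 284.64, y = 666.21

After both shocks: AD is y = 3228 − 9p and SRAS is y = 5p − 757.
Setting them equal: 3985 = 14p, so p = 284.64.
Substituting into AD, y = 666.21.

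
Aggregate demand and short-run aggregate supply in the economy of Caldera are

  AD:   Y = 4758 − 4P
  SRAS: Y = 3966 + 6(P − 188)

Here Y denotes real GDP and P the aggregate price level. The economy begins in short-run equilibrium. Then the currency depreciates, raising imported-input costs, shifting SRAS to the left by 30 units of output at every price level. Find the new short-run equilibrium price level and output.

This is a negative supply shock: SRAS shifts left.
New SRAS: Y = 2808 + 6P.
Set AD = SRAS: 4758 − 4P = 2808 + 6P, so 1950 = 10P and P = 195.
Y = 4758 − 4·195 = 3978.

P = 195, Y = 3978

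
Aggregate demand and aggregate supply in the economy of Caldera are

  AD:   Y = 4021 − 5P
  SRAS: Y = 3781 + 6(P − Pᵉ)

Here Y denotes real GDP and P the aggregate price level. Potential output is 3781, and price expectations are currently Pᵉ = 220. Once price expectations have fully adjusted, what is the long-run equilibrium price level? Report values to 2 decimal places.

Long-run P = 48.00

Short run: with Pᵉ = 220, SRAS is Y = 2461 + 6P. Setting AD = SRAS gives 1560 = 11P, so P = 141.82 and Y = 4021 − 5P = 3311.91.
Output 3311.91 is below potential 3781, so over time expected prices fall and SRAS shifts right until Y returns to 3781.
Long run: Y = 3781 on the AD curve gives 3781 = 4021 − 5P, so P = 48.00.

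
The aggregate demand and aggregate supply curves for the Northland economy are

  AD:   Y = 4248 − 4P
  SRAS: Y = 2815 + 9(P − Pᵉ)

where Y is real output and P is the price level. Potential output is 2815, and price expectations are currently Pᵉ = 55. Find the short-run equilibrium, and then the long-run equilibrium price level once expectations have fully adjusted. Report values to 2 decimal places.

Short run: P = 148.31, Y = 3654.77. Long run: P = 358.25.

Short run: with Pᵉ = 55, SRAS is Y = 2320 + 9P. Setting AD = SRAS gives 1928 = 13P, so P = 148.31 and Y = 4248 − 4P = 3654.77.
Output 3654.77 is above potential 2815, so over time expected prices rise and SRAS shifts left until Y returns to 2815.
Long run: Y = 2815 on the AD curve gives 2815 = 4248 − 4P, so P = 358.25.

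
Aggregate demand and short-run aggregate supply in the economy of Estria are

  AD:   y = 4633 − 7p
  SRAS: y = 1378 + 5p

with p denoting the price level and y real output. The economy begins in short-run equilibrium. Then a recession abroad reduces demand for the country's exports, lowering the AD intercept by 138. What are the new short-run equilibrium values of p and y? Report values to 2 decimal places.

p = 259.75, y = 2676.75

This is a negative demand shock: AD shifts left.
New AD: y = 4495 − 7p.
Set AD = SRAS: 4495 − 7p = 1378 + 5p, so 3117 = 12p and p = 259.75.
Substituting into AD, y = 2676.75.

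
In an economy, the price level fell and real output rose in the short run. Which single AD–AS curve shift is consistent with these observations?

SRAS shifted right

P fell and Y rose. An AD shift moves P and Y in the same direction; an SRAS shift moves them in opposite directions.
Here P and Y moved in opposite directions, so the SRAS curve shifted.
Since Y rose, SRAS shifted right.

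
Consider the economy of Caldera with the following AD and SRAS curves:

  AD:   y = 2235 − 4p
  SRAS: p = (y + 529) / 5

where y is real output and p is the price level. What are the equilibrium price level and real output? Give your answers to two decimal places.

p = 307.11, y = 1006.56

Rearrange SRAS to y = 5p − 529.
Set AD = SRAS: 2235 − 4p = 5p − 529, so 2764 = 9p and p = 307.11.
Substituting into AD, y = 2235 − 4p = 1006.56.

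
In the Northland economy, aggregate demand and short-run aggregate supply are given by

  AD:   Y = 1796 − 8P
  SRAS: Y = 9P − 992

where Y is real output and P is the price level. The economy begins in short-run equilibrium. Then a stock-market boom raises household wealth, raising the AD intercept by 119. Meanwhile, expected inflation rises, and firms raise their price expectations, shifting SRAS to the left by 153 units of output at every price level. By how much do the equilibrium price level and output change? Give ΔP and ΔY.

ΔP = +16, ΔY = -9

After both shocks: AD is Y = 1915 − 8P and SRAS is Y = 9P − 1145.
Setting them equal: 3060 = 17P, so P = 180.
Y = 1915 − 8·180 = 475.
Initially P = 164, Y = 484, so ΔP = +16 and ΔY = -9.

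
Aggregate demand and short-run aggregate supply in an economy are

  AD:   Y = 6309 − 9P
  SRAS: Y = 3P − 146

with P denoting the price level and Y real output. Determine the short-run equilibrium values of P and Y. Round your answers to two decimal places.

Set AD = SRAS: 6309 − 9P = 3P − 146, so 6455 = 12P and P = 537.92.
Substituting into AD, Y = 6309 − 9P = 1467.75.

P = 537.92, Y = 1467.75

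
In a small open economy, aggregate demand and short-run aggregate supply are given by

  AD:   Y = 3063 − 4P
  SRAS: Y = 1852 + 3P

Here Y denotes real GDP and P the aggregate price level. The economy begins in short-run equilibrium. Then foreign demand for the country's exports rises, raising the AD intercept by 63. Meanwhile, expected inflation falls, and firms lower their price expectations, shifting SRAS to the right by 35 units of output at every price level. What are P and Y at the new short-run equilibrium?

P = 177, Y = 2418

After both shocks: AD is Y = 3126 − 4P and SRAS is Y = 1887 + 3P.
Setting them equal: 1239 = 7P, so P = 177.
Y = 3126 − 4·177 = 2418.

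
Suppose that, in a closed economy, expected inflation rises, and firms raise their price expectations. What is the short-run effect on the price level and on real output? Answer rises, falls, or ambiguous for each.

Price level: rises; output: falls

This is an adverse supply shock: SRAS shifts left.
Moving along the downward-sloping AD curve, P rises and Y falls.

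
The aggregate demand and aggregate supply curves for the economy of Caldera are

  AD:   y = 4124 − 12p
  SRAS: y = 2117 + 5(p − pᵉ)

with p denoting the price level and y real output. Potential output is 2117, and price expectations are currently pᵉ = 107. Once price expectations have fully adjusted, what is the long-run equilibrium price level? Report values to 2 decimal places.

Long-run p = 167.25

Short run: with pᵉ = 107, SRAS is y = 1582 + 5p. Setting AD = SRAS gives 2542 = 17p, so p = 149.53 and y = 4124 − 12p = 2329.65.
Output 2329.65 is above potential 2117, so over time expected prices rise and SRAS shifts left until y returns to 2117.
Long run: y = 2117 on the AD curve gives 2117 = 4124 − 12p, so p = 167.25.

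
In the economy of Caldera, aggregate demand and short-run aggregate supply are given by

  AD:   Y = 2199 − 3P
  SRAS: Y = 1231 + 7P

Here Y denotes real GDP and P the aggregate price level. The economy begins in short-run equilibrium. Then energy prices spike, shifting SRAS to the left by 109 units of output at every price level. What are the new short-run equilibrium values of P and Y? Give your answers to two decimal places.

P = 107.70, Y = 1875.90

This is a negative supply shock: SRAS shifts left.
New SRAS: Y = 1122 + 7P.
Set AD = SRAS: 2199 − 3P = 1122 + 7P, so 1077 = 10P and P = 107.70.
Substituting into AD, Y = 1875.90.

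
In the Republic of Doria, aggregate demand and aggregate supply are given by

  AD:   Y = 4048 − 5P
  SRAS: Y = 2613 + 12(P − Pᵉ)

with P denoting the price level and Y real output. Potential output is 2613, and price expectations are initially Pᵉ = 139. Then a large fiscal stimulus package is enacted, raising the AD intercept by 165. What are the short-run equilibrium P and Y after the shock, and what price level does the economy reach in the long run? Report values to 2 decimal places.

Short run: P = 192.24, Y = 3251.82. Long run: P = 320.00.

AD shifts right: new AD is Y = 4213 − 5P. With Pᵉ = 139, SRAS is Y = 945 + 12P.
Short run: 4213 − 5P = 945 + 12P gives 3268 = 17P, so P = 192.24 and Y = 4213 − 5P = 3251.82.
Y = 3251.82 is above potential 2613; expectations adjust and SRAS shifts left until Y = 2613.
Long run: on the new AD curve, 2613 = 4213 − 5P gives P = 320.00.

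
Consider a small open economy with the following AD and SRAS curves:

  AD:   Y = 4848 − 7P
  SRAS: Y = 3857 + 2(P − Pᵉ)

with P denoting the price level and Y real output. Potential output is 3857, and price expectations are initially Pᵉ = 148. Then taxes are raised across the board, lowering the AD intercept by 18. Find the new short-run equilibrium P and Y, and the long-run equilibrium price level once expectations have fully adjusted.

Short run: P = 141, Y = 3843. Long run: P = 139.

AD shifts left: new AD is Y = 4830 − 7P. With Pᵉ = 148, SRAS is Y = 3561 + 2P.
Short run: 4830 − 7P = 3561 + 2P gives 1269 = 9P, so P = 141 and Y = 4830 − 7·141 = 3843.
Y = 3843 is below potential 3857; expectations adjust and SRAS shifts right until Y = 3857.
Long run: on the new AD curve, 3857 = 4830 − 7P gives P = 139.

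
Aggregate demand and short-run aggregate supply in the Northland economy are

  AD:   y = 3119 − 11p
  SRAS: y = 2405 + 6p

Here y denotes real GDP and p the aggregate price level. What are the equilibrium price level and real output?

p = 42, y = 2657

Set AD = SRAS: 3119 − 11p = 2405 + 6p, so 714 = 17p and p = 42.
Then y = 3119 − 11·42 = 2657.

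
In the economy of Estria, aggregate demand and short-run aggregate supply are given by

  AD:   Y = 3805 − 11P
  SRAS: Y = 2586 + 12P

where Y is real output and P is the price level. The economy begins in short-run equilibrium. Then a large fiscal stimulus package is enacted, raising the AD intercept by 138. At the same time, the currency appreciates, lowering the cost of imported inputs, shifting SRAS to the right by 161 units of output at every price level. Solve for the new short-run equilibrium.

After both shocks: AD is Y = 3943 − 11P and SRAS is Y = 2747 + 12P.
Setting them equal: 1196 = 23P, so P = 52.
Y = 3943 − 11·52 = 3371.

P = 52, Y = 3371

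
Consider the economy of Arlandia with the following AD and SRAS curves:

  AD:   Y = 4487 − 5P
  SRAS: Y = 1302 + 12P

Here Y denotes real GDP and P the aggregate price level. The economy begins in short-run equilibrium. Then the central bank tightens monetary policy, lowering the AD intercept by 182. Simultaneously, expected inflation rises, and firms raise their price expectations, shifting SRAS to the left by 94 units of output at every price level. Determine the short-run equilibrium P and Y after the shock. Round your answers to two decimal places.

After both shocks: AD is Y = 4305 − 5P and SRAS is Y = 1208 + 12P.
Setting them equal: 3097 = 17P, so P = 182.18.
Substituting into AD, Y = 3394.12.

P = 182.18, Y = 3394.12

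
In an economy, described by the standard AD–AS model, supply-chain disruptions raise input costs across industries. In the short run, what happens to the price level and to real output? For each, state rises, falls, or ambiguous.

This is an adverse supply shock: SRAS shifts left.
Moving along the downward-sloping AD curve, P rises and Y falls.

Price level: rises; output: falls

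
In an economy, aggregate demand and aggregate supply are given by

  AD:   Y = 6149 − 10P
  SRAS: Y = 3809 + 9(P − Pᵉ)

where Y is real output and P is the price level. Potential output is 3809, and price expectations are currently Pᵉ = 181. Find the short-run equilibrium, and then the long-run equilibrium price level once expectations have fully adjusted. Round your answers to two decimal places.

Short run: P = 208.89, Y = 4060.05. Long run: P = 234.00.

Short run: with Pᵉ = 181, SRAS is Y = 2180 + 9P. Setting AD = SRAS gives 3969 = 19P, so P = 208.89 and Y = 6149 − 10P = 4060.05.
Output 4060.05 is above potential 3809, so over time expected prices rise and SRAS shifts left until Y returns to 3809.
Long run: Y = 3809 on the AD curve gives 3809 = 6149 − 10P, so P = 234.00.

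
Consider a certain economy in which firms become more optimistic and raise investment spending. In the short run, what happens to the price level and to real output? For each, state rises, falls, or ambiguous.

Price level: rises; output: rises

This is a positive demand shock: AD shifts right.
Moving along the upward-sloping SRAS curve, P rises and Y rises.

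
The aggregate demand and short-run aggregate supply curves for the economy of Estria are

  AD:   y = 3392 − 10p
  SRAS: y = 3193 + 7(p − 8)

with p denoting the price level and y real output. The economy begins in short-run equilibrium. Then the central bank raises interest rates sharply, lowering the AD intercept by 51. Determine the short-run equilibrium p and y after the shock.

This is a negative demand shock: AD shifts left.
New AD: y = 3341 − 10p.
SRAS can be written y = 3137 + 7p.
Set AD = SRAS: 3341 − 10p = 3137 + 7p, so 204 = 17p and p = 12.
y = 3341 − 10·12 = 3221.

p = 12, y = 3221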